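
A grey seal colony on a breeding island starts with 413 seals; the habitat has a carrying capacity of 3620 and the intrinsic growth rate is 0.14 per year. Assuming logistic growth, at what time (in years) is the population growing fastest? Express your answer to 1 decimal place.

Logistic growth is fastest at N = K/2 = 1810.
A = (K − N₀)/N₀ = 7.7651. Set K/(1 + A·e^(−rt)) = K/2 → A·e^(−rt) = 1.
e^(−0.14t) = 1/7.7651 = 0.128781, so t = ln(7.7651)/0.14 = 2.0496/0.14 = 14.64.

14.6 years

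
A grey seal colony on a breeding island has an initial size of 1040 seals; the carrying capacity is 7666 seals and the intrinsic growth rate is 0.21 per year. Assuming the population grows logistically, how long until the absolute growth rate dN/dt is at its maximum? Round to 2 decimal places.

8.82 years

Logistic growth is fastest at N = K/2 = 3833.
A = (K − N₀)/N₀ = 6.3712. Set K/(1 + A·e^(−rt)) = K/2 → A·e^(−rt) = 1.
e^(−0.21t) = 1/6.3712 = 0.156957, so t = ln(6.3712)/0.21 = 1.8518/0.21 = 8.818.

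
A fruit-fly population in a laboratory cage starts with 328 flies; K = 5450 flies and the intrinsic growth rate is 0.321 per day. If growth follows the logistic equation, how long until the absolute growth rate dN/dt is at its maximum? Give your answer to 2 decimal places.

Logistic growth is fastest at N = K/2 = 2725.
A = (K − N₀)/N₀ = 15.616. Set K/(1 + A·e^(−rt)) = K/2 → A·e^(−rt) = 1.
e^(−0.321t) = 1/15.616 = 0.0640375, so t = ln(15.616)/0.321 = 2.7483/0.321 = 8.5616.

8.56 days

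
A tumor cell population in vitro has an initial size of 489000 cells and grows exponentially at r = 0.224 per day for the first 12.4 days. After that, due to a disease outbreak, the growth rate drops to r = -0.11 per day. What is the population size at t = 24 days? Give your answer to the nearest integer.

2195055 cells

Phase 1: N(12.4) = 489000·e^(0.224×12.4) = 489000·e^2.778 = 7.863307×10^6.
Phase 2 runs for 24 − 12.4 = 11.6 days at r = -0.11.
N(24) = 7.863307×10^6·e^(-0.11×11.6) = 7.863307×10^6·e^-1.276 = 2.195055×10^6.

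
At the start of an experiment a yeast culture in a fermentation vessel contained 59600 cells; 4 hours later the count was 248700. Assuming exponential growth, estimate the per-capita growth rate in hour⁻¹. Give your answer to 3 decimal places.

0.357 per hour

From N(t) = N₀·e^(rt): e^(r·4) = 248700/59600 = 4.1728.
r·4 = ln(4.1728) = 1.4286, so r = 1.4286/4 = 0.35715.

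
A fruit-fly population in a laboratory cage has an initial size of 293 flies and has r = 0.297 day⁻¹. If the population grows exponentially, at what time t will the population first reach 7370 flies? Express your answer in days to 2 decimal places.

10.86 days

Set N₀·e^(rt) = 7370: e^(0.297·t) = 7370/293 = 25.154.
0.297·t = ln(25.154) = 3.225, so t = 3.225/0.297 = 10.859.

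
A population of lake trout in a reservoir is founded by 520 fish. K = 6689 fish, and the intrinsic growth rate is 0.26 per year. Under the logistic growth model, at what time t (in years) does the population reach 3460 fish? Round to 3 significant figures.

A = (K − N₀)/N₀ = (6689 − 520)/520 = 11.863.
Solve 6689/(1 + 11.863·e^(−0.26t)) = 3460: 1 + 11.863·e^(−0.26t) = 1.9332, so e^(−0.26t) = 0.0786648.
−0.26·t = ln(0.0786648) = -2.5426, so t = 2.5426/0.26 = 9.7791.

9.78 years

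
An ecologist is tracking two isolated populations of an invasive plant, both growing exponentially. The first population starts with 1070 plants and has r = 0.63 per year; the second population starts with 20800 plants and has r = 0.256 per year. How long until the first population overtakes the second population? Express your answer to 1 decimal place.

7.9 years

Set 1070·e^(0.63t) = 20800·e^(0.256t).
e^((0.63 − 0.256)t) = 20800/1070 → e^(0.374·t) = 19.439.
0.374·t = ln(19.439) = 2.9673, so t = 2.9673/0.374 = 7.9339.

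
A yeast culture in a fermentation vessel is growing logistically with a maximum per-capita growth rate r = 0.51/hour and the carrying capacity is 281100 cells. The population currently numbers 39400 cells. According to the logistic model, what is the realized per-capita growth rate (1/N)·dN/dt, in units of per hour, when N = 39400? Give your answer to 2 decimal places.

(1/N)·dN/dt = r(1 − N/K) = 0.51 × (1 − 39400/281100).
= 0.51 × 0.85984 = 0.43852.

0.44 per hour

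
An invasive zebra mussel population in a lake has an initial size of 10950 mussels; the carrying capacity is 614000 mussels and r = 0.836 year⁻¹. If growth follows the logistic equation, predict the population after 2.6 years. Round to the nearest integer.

A = (K − N₀)/N₀ = (614000 − 10950)/10950 = 55.073.
N(t) = K/(1 + A·e^(−rt)) = 614000/(1 + 55.073×e^(−0.836×2.6)).
e^(−2.174) = 0.11377; denominator = 1 + 55.073×0.11377 = 7.2655.
N = 614000/7.2655 = 84508.8.

84509 mussels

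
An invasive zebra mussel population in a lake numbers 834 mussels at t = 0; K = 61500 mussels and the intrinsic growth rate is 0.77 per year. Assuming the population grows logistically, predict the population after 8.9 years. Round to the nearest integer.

57112 mussels

A = (K − N₀)/N₀ = (61500 − 834)/834 = 72.741.
N(t) = K/(1 + A·e^(−rt)) = 61500/(1 + 72.741×e^(−0.77×8.9)).
e^(−6.853) = 0.0010563; denominator = 1 + 72.741×0.0010563 = 1.0768.
N = 61500/1.0768 = 57111.8.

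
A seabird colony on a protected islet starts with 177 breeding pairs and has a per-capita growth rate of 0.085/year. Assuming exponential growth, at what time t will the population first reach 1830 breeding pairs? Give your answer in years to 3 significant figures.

27.5 years

Set N₀·e^(rt) = 1830: e^(0.085·t) = 1830/177 = 10.339.
0.085·t = ln(10.339) = 2.3359, so t = 2.3359/0.085 = 27.481.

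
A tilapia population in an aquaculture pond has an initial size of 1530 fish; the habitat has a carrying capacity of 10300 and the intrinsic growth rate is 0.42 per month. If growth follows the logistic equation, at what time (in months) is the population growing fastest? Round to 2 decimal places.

Logistic growth is fastest at N = K/2 = 5150.
A = (K − N₀)/N₀ = 5.732. Set K/(1 + A·e^(−rt)) = K/2 → A·e^(−rt) = 1.
e^(−0.42t) = 1/5.732 = 0.174458, so t = ln(5.732)/0.42 = 1.7461/0.42 = 4.1573.

4.16 months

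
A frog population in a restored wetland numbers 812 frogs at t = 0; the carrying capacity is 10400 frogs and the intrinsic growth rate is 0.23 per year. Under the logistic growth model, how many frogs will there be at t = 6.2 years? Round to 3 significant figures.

A = (K − N₀)/N₀ = (10400 − 812)/812 = 11.808.
N(t) = K/(1 + A·e^(−rt)) = 10400/(1 + 11.808×e^(−0.23×6.2)).
e^(−1.426) = 0.24027; denominator = 1 + 11.808×0.24027 = 3.8371.
N = 10400/3.8371 = 2710.41.

2710 frogs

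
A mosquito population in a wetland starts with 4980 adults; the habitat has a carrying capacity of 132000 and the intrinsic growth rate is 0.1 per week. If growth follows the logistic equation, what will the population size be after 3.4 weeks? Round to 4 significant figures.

6891 adults

A = (K − N₀)/N₀ = (132000 − 4980)/4980 = 25.506.
N(t) = K/(1 + A·e^(−rt)) = 132000/(1 + 25.506×e^(−0.1×3.4)).
e^(−0.34) = 0.71177; denominator = 1 + 25.506×0.71177 = 19.154.
N = 132000/19.154 = 6891.36.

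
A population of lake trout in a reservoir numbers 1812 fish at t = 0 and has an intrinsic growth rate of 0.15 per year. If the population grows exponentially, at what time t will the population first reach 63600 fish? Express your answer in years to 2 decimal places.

23.72 years

Set N₀·e^(rt) = 63600: e^(0.15·t) = 63600/1812 = 35.099.
0.15·t = ln(35.099) = 3.5582, so t = 3.5582/0.15 = 23.721.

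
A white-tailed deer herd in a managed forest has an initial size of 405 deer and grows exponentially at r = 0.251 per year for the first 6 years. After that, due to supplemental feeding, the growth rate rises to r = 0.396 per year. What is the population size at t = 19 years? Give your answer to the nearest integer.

Phase 1: N(6) = 405·e^(0.251×6) = 405·e^1.506 = 1826.01.
Phase 2 runs for 19 − 6 = 13 years at r = 0.396.
N(19) = 1826.01·e^(0.396×13) = 1826.01·e^5.148 = 314232.

314232 deer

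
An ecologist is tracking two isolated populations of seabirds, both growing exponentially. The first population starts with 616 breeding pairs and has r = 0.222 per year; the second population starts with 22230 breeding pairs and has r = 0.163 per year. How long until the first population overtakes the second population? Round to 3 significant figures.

Set 616·e^(0.222t) = 22230·e^(0.163t).
e^((0.222 − 0.163)t) = 22230/616 → e^(0.059·t) = 36.088.
0.059·t = ln(36.088) = 3.586, so t = 3.586/0.059 = 60.779.

60.8 years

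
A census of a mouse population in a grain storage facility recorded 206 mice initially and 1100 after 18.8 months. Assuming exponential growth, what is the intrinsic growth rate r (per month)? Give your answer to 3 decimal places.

0.089 per month

From N(t) = N₀·e^(rt): e^(r·18.8) = 1100/206 = 5.3398.
r·18.8 = ln(5.3398) = 1.6752, so r = 1.6752/18.8 = 0.089106.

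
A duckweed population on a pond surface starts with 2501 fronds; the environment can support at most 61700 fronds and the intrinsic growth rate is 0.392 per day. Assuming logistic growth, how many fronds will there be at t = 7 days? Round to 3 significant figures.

24500 fronds

A = (K − N₀)/N₀ = (61700 − 2501)/2501 = 23.67.
N(t) = K/(1 + A·e^(−rt)) = 61700/(1 + 23.67×e^(−0.392×7)).
e^(−2.744) = 0.064313; denominator = 1 + 23.67×0.064313 = 2.5223.
N = 61700/2.5223 = 24461.9.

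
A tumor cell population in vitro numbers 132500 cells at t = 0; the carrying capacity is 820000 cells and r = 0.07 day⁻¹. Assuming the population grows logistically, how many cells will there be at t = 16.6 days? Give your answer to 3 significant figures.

313000 cells

A = (K − N₀)/N₀ = (820000 − 132500)/132500 = 5.1887.
N(t) = K/(1 + A·e^(−rt)) = 820000/(1 + 5.1887×e^(−0.07×16.6)).
e^(−1.162) = 0.31286; denominator = 1 + 5.1887×0.31286 = 2.6233.
N = 820000/2.6233 = 312580.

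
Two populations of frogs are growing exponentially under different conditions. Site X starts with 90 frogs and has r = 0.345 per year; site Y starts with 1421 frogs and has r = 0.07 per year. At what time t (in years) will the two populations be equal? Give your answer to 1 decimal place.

Set 90·e^(0.345t) = 1421·e^(0.07t).
e^((0.345 − 0.07)t) = 1421/90 → e^(0.275·t) = 15.789.
0.275·t = ln(15.789) = 2.7593, so t = 2.7593/0.275 = 10.034.

10.0 years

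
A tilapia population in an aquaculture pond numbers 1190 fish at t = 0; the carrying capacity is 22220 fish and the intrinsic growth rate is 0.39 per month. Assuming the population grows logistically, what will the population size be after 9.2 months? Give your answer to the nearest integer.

A = (K − N₀)/N₀ = (22220 − 1190)/1190 = 17.672.
N(t) = K/(1 + A·e^(−rt)) = 22220/(1 + 17.672×e^(−0.39×9.2)).
e^(−3.588) = 0.027654; denominator = 1 + 17.672×0.027654 = 1.4887.
N = 22220/1.4887 = 14925.8.

14926 fish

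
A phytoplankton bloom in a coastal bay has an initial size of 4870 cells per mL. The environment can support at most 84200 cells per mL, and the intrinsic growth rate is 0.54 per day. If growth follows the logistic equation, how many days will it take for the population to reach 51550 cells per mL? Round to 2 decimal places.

6.01 days

A = (K − N₀)/N₀ = (84200 − 4870)/4870 = 16.29.
Solve 84200/(1 + 16.29·e^(−0.54t)) = 51550: 1 + 16.29·e^(−0.54t) = 1.6334, so e^(−0.54t) = 0.0388818.
−0.54·t = ln(0.0388818) = -3.2472, so t = 3.2472/0.54 = 6.0134.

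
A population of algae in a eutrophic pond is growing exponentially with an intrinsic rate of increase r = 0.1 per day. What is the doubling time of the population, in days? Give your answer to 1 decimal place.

Doubling time t_d = ln(2)/r = 0.6931/0.1 = 6.9315.

6.9 days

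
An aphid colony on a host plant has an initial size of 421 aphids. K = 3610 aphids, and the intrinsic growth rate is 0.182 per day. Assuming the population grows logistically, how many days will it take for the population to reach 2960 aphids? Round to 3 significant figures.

19.5 days

A = (K − N₀)/N₀ = (3610 − 421)/421 = 7.5748.
Solve 3610/(1 + 7.5748·e^(−0.182t)) = 2960: 1 + 7.5748·e^(−0.182t) = 1.2196, so e^(−0.182t) = 0.0289901.
−0.182·t = ln(0.0289901) = -3.5408, so t = 3.5408/0.182 = 19.455.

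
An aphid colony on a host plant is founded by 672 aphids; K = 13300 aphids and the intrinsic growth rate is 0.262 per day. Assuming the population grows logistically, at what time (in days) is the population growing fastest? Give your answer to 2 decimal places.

Logistic growth is fastest at N = K/2 = 6650.
A = (K − N₀)/N₀ = 18.792. Set K/(1 + A·e^(−rt)) = K/2 → A·e^(−rt) = 1.
e^(−0.262t) = 1/18.792 = 0.0532151, so t = ln(18.792)/0.262 = 2.9334/0.262 = 11.196.

11.20 days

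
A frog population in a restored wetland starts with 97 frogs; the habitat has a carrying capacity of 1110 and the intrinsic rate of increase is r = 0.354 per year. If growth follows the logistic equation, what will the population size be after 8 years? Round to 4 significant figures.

687.3 frogs

A = (K − N₀)/N₀ = (1110 − 97)/97 = 10.443.
N(t) = K/(1 + A·e^(−rt)) = 1110/(1 + 10.443×e^(−0.354×8)).
e^(−2.832) = 0.058895; denominator = 1 + 10.443×0.058895 = 1.6151.
N = 1110/1.6151 = 687.282.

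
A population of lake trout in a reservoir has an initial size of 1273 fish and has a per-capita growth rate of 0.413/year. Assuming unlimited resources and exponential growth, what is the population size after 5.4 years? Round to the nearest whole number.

N(t) = N₀·e^(rt) = 1273 × e^(0.413×5.4) = 1273 × e^2.23.
e^2.23 ≈ 9.3017, so N ≈ 1273 × 9.3017 = 11841.1.

11841 fish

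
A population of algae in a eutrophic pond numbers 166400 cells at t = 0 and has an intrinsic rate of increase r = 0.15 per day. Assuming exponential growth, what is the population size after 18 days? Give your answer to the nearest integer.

2475987 cells

N(t) = N₀·e^(rt) = 166400 × e^(0.15×18) = 166400 × e^2.7.
e^2.7 ≈ 14.88, so N ≈ 166400 × 14.88 = 2.475987×10^6.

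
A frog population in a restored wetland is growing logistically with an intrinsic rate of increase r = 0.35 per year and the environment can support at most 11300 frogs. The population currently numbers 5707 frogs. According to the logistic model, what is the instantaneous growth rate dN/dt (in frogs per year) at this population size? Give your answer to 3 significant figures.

dN/dt = rN(1 − N/K) = 0.35 × 5707 × (1 − 5707/11300).
1 − 5707/11300 = 0.49496; dN/dt = 0.35 × 5707 × 0.49496 = 988.65.

989 frogs per year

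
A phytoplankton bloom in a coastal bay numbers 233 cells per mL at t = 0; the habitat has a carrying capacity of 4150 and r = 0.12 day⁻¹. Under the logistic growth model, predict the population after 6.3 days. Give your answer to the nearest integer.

A = (K − N₀)/N₀ = (4150 − 233)/233 = 16.811.
N(t) = K/(1 + A·e^(−rt)) = 4150/(1 + 16.811×e^(−0.12×6.3)).
e^(−0.756) = 0.46954; denominator = 1 + 16.811×0.46954 = 8.8935.
N = 4150/8.8935 = 466.632.

467 cells per mL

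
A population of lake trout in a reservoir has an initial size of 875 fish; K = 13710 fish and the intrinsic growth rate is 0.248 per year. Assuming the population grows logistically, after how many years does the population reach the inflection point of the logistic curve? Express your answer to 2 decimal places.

Logistic growth is fastest at N = K/2 = 6855.
A = (K − N₀)/N₀ = 14.669. Set K/(1 + A·e^(−rt)) = K/2 → A·e^(−rt) = 1.
e^(−0.248t) = 1/14.669 = 0.068173, so t = ln(14.669)/0.248 = 2.6857/0.248 = 10.829.

10.83 years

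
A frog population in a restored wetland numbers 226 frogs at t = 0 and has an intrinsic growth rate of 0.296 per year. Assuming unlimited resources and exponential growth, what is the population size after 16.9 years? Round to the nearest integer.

N(t) = N₀·e^(rt) = 226 × e^(0.296×16.9) = 226 × e^5.002.
e^5.002 ≈ 148.77, so N ≈ 226 × 148.77 = 33622.

33622 frogs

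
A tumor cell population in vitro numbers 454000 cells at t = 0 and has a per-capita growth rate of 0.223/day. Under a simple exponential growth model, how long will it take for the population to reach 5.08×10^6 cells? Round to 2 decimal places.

Set N₀·e^(rt) = 5.08×10^6: e^(0.223·t) = 5.08×10^6/454000 = 11.189.
0.223·t = ln(11.189) = 2.415, so t = 2.415/0.223 = 10.829.

10.83 days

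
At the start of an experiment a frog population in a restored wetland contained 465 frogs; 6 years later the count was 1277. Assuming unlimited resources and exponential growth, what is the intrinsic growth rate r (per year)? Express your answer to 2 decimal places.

From N(t) = N₀·e^(rt): e^(r·6) = 1277/465 = 2.7462.
r·6 = ln(2.7462) = 1.0102, so r = 1.0102/6 = 0.16837.

0.17 per year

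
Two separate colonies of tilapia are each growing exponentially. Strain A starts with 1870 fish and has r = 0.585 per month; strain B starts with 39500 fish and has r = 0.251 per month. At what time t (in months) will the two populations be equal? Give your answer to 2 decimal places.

9.13 months

Set 1870·e^(0.585t) = 39500·e^(0.251t).
e^((0.585 − 0.251)t) = 39500/1870 → e^(0.334·t) = 21.123.
0.334·t = ln(21.123) = 3.0504, so t = 3.0504/0.334 = 9.1328.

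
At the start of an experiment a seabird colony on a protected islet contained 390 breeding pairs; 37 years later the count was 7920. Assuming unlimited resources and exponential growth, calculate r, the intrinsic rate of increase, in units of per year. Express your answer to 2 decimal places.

0.08 per year

From N(t) = N₀·e^(rt): e^(r·37) = 7920/390 = 20.308.
r·37 = ln(20.308) = 3.011, so r = 3.011/37 = 0.081378.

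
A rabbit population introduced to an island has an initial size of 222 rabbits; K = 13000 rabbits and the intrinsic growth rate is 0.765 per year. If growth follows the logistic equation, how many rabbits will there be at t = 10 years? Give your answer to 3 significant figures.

A = (K − N₀)/N₀ = (13000 − 222)/222 = 57.559.
N(t) = K/(1 + A·e^(−rt)) = 13000/(1 + 57.559×e^(−0.765×10)).
e^(−7.65) = 0.00047604; denominator = 1 + 57.559×0.00047604 = 1.0274.
N = 13000/1.0274 = 12653.3.

12700 rabbits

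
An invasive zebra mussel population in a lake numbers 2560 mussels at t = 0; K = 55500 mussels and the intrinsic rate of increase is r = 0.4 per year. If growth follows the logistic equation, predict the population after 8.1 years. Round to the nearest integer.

A = (K − N₀)/N₀ = (55500 − 2560)/2560 = 20.68.
N(t) = K/(1 + A·e^(−rt)) = 55500/(1 + 20.68×e^(−0.4×8.1)).
e^(−3.24) = 0.039164; denominator = 1 + 20.68×0.039164 = 1.8099.
N = 55500/1.8099 = 30664.7.

30665 mussels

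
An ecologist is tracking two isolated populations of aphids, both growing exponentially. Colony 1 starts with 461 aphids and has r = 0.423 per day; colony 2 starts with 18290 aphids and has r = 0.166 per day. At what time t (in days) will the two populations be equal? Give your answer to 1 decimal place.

14.3 days

Set 461·e^(0.423t) = 18290·e^(0.166t).
e^((0.423 − 0.166)t) = 18290/461 → e^(0.257·t) = 39.675.
0.257·t = ln(39.675) = 3.6807, so t = 3.6807/0.257 = 14.322.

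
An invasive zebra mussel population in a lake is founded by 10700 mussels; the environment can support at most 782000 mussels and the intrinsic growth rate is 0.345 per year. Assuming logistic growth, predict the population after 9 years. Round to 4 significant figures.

184800 mussels

A = (K − N₀)/N₀ = (782000 − 10700)/10700 = 72.084.
N(t) = K/(1 + A·e^(−rt)) = 782000/(1 + 72.084×e^(−0.345×9)).
e^(−3.105) = 0.044825; denominator = 1 + 72.084×0.044825 = 4.2311.
N = 782000/4.2311 = 184820.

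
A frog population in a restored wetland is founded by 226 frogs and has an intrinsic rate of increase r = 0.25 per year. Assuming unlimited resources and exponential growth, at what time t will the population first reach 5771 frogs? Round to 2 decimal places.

12.96 years

Set N₀·e^(rt) = 5771: e^(0.25·t) = 5771/226 = 25.535.
0.25·t = ln(25.535) = 3.2401, so t = 3.2401/0.25 = 12.96.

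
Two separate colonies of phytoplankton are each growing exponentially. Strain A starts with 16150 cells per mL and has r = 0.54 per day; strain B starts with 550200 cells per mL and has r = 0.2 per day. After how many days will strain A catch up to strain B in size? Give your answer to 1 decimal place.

Set 16150·e^(0.54t) = 550200·e^(0.2t).
e^((0.54 − 0.2)t) = 550200/16150 → e^(0.34·t) = 34.068.
0.34·t = ln(34.068) = 3.5284, so t = 3.5284/0.34 = 10.378.

10.4 days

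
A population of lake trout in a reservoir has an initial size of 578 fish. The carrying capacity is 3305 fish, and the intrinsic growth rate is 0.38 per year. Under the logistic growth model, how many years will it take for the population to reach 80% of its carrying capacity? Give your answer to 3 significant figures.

7.73 years

A = (K − N₀)/N₀ = (3305 − 578)/578 = 4.718.
Solve 3305/(1 + 4.718·e^(−0.38t)) = 2644: 1 + 4.718·e^(−0.38t) = 1.25, so e^(−0.38t) = 0.0529886.
−0.38·t = ln(0.0529886) = -2.9377, so t = 2.9377/0.38 = 7.7307.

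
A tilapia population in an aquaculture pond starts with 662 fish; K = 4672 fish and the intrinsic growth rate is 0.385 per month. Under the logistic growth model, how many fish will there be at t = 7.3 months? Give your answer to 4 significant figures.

A = (K − N₀)/N₀ = (4672 − 662)/662 = 6.0574.
N(t) = K/(1 + A·e^(−rt)) = 4672/(1 + 6.0574×e^(−0.385×7.3)).
e^(−2.81) = 0.060175; denominator = 1 + 6.0574×0.060175 = 1.3645.
N = 4672/1.3645 = 3423.96.

3424 fish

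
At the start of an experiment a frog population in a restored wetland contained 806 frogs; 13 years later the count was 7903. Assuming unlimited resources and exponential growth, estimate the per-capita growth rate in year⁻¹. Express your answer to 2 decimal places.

0.18 per year

From N(t) = N₀·e^(rt): e^(r·13) = 7903/806 = 9.8052.
r·13 = ln(9.8052) = 2.2829, so r = 2.2829/13 = 0.17561.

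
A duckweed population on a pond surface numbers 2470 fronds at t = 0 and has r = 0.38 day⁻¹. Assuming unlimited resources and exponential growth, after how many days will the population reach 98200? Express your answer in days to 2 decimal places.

9.69 days

Set N₀·e^(rt) = 98200: e^(0.38·t) = 98200/2470 = 39.757.
0.38·t = ln(39.757) = 3.6828, so t = 3.6828/0.38 = 9.6915.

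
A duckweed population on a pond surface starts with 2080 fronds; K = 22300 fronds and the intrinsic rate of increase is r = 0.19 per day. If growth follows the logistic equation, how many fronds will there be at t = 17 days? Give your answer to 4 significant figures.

A = (K − N₀)/N₀ = (22300 − 2080)/2080 = 9.7212.
N(t) = K/(1 + A·e^(−rt)) = 22300/(1 + 9.7212×e^(−0.19×17)).
e^(−3.23) = 0.039557; denominator = 1 + 9.7212×0.039557 = 1.3845.
N = 22300/1.3845 = 16106.4.

16110 fronds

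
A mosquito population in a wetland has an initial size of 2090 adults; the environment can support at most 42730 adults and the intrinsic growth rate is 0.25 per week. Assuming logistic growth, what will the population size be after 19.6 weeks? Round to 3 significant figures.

37300 adults

A = (K − N₀)/N₀ = (42730 − 2090)/2090 = 19.445.
N(t) = K/(1 + A·e^(−rt)) = 42730/(1 + 19.445×e^(−0.25×19.6)).
e^(−4.9) = 0.0074466; denominator = 1 + 19.445×0.0074466 = 1.1448.
N = 42730/1.1448 = 37325.3.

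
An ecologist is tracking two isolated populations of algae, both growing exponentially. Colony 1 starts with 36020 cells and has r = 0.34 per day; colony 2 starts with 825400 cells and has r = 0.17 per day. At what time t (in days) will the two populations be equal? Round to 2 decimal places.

18.42 days

Set 36020·e^(0.34t) = 825400·e^(0.17t).
e^((0.34 − 0.17)t) = 825400/36020 → e^(0.17·t) = 22.915.
0.17·t = ln(22.915) = 3.1318, so t = 3.1318/0.17 = 18.422.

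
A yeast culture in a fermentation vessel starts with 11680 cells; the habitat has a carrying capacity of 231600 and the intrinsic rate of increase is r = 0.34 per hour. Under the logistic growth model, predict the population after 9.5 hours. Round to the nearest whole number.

A = (K − N₀)/N₀ = (231600 − 11680)/11680 = 18.829.
N(t) = K/(1 + A·e^(−rt)) = 231600/(1 + 18.829×e^(−0.34×9.5)).
e^(−3.23) = 0.039557; denominator = 1 + 18.829×0.039557 = 1.7448.
N = 231600/1.7448 = 132736.

132736 cells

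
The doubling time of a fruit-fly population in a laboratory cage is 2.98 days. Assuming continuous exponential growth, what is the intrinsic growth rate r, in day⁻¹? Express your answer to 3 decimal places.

r = ln(2)/t_d = 0.6931/2.98 = 0.2326.

0.233 per day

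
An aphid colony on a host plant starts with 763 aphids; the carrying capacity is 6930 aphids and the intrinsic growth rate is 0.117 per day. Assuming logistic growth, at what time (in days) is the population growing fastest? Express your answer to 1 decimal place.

17.9 days

Logistic growth is fastest at N = K/2 = 3465.
A = (K − N₀)/N₀ = 8.0826. Set K/(1 + A·e^(−rt)) = K/2 → A·e^(−rt) = 1.
e^(−0.117t) = 1/8.0826 = 0.123723, so t = ln(8.0826)/0.117 = 2.0897/0.117 = 17.861.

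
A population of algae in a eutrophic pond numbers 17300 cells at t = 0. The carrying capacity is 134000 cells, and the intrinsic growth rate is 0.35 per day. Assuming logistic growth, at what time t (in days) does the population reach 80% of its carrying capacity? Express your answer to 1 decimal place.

9.4 days

A = (K − N₀)/N₀ = (134000 − 17300)/17300 = 6.7457.
Solve 134000/(1 + 6.7457·e^(−0.35t)) = 107200: 1 + 6.7457·e^(−0.35t) = 1.25, so e^(−0.35t) = 0.0370608.
−0.35·t = ln(0.0370608) = -3.2952, so t = 3.2952/0.35 = 9.4148.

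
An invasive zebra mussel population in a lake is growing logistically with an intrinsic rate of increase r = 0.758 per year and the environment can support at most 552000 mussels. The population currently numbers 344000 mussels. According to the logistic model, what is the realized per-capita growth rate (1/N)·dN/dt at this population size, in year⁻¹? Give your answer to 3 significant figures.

(1/N)·dN/dt = r(1 − N/K) = 0.758 × (1 − 344000/552000).
= 0.758 × 0.37681 = 0.28562.

0.286 per year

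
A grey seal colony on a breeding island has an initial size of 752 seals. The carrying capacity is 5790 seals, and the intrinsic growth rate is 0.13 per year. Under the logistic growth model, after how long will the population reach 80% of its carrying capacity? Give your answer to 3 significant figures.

25.3 years

A = (K − N₀)/N₀ = (5790 − 752)/752 = 6.6995.
Solve 5790/(1 + 6.6995·e^(−0.13t)) = 4632: 1 + 6.6995·e^(−0.13t) = 1.25, so e^(−0.13t) = 0.0373164.
−0.13·t = ln(0.0373164) = -3.2883, so t = 3.2883/0.13 = 25.295.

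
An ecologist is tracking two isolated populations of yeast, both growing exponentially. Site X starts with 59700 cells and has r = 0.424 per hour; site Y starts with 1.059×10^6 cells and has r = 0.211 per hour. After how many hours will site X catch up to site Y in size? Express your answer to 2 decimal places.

Set 59700·e^(0.424t) = 1.059×10^6·e^(0.211t).
e^((0.424 − 0.211)t) = 1.059×10^6/59700 → e^(0.213·t) = 17.739.
0.213·t = ln(17.739) = 2.8757, so t = 2.8757/0.213 = 13.501.

13.50 hours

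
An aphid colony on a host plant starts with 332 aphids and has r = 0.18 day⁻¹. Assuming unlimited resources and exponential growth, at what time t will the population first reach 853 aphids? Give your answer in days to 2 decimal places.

5.24 days

Set N₀·e^(rt) = 853: e^(0.18·t) = 853/332 = 2.5693.
0.18·t = ln(2.5693) = 0.94362, so t = 0.94362/0.18 = 5.2424.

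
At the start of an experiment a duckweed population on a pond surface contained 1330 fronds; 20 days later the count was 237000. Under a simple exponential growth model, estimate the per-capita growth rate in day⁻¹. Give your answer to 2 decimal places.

0.26 per day

From N(t) = N₀·e^(rt): e^(r·20) = 237000/1330 = 178.2.
r·20 = ln(178.2) = 5.1829, so r = 5.1829/20 = 0.25914.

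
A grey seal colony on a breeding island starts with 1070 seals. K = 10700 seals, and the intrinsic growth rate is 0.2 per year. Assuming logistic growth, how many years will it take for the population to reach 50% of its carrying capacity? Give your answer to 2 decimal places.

A = (K − N₀)/N₀ = (10700 − 1070)/1070 = 9.
Solve 10700/(1 + 9·e^(−0.2t)) = 5350: 1 + 9·e^(−0.2t) = 2, so e^(−0.2t) = 0.111111.
−0.2·t = ln(0.111111) = -2.1972, so t = 2.1972/0.2 = 10.986.

10.99 years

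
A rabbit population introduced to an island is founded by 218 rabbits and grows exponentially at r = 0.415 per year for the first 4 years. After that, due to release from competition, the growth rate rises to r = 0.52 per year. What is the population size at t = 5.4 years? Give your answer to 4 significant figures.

Phase 1: N(4) = 218·e^(0.415×4) = 218·e^1.66 = 1146.53.
Phase 2 runs for 5.4 − 4 = 1.4 years at r = 0.52.
N(5.4) = 1146.53·e^(0.52×1.4) = 1146.53·e^0.728 = 2374.39.

2374 rabbits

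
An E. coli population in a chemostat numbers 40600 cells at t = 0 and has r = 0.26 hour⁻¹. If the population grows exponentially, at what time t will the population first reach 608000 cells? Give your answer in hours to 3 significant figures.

Set N₀·e^(rt) = 608000: e^(0.26·t) = 608000/40600 = 14.975.
0.26·t = ln(14.975) = 2.7064, so t = 2.7064/0.26 = 10.409.

10.4 hours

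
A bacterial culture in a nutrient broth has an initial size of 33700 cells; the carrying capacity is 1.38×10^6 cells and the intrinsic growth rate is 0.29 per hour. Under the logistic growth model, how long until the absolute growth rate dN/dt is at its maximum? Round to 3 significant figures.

12.7 hours

Logistic growth is fastest at N = K/2 = 690000.
A = (K − N₀)/N₀ = 39.95. Set K/(1 + A·e^(−rt)) = K/2 → A·e^(−rt) = 1.
e^(−0.29t) = 1/39.95 = 0.0250316, so t = ln(39.95)/0.29 = 3.6876/0.29 = 12.716.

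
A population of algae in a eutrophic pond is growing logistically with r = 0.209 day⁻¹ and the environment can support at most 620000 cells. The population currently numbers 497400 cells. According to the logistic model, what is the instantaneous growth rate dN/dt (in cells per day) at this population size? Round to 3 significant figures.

20600 cells per day

dN/dt = rN(1 − N/K) = 0.209 × 497400 × (1 − 497400/620000).
1 − 497400/620000 = 0.19774; dN/dt = 0.209 × 497400 × 0.19774 = 20557.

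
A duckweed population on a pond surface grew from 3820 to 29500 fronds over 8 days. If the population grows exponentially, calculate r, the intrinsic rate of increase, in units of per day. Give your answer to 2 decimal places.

From N(t) = N₀·e^(rt): e^(r·8) = 29500/3820 = 7.7225.
r·8 = ln(7.7225) = 2.0441, so r = 2.0441/8 = 0.25552.

0.26 per day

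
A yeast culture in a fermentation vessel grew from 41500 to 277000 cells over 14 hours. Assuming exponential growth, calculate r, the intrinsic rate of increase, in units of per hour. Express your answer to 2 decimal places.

From N(t) = N₀·e^(rt): e^(r·14) = 277000/41500 = 6.6747.
r·14 = ln(6.6747) = 1.8983, so r = 1.8983/14 = 0.13559.

0.14 per hour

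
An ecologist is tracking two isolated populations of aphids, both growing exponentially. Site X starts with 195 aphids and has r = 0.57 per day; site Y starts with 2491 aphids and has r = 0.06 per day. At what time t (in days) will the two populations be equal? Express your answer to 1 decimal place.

Set 195·e^(0.57t) = 2491·e^(0.06t).
e^((0.57 − 0.06)t) = 2491/195 → e^(0.51·t) = 12.774.
0.51·t = ln(12.774) = 2.5474, so t = 2.5474/0.51 = 4.995.

5.0 days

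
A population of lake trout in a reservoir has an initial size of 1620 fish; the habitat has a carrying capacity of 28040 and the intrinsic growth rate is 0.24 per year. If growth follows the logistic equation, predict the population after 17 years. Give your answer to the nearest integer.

A = (K − N₀)/N₀ = (28040 − 1620)/1620 = 16.309.
N(t) = K/(1 + A·e^(−rt)) = 28040/(1 + 16.309×e^(−0.24×17)).
e^(−4.08) = 0.016907; denominator = 1 + 16.309×0.016907 = 1.2757.
N = 28040/1.2757 = 21979.4.

21979 fish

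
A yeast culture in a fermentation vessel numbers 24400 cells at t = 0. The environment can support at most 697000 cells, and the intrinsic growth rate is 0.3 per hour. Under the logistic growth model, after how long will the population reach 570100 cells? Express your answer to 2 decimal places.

A = (K − N₀)/N₀ = (697000 − 24400)/24400 = 27.566.
Solve 697000/(1 + 27.566·e^(−0.3t)) = 570100: 1 + 27.566·e^(−0.3t) = 1.2226, so e^(−0.3t) = 0.00807502.
−0.3·t = ln(0.00807502) = -4.819, so t = 4.819/0.3 = 16.063.

16.06 hours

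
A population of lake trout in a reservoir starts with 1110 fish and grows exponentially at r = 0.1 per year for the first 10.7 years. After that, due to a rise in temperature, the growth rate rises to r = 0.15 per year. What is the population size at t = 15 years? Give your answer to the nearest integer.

6168 fish

Phase 1: N(10.7) = 1110·e^(0.1×10.7) = 1110·e^1.07 = 3236.07.
Phase 2 runs for 15 − 10.7 = 4.3 years at r = 0.15.
N(15) = 3236.07·e^(0.15×4.3) = 3236.07·e^0.645 = 6167.91.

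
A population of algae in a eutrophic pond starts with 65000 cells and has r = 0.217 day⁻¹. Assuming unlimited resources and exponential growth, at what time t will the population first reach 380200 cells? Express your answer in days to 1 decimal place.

8.1 days

Set N₀·e^(rt) = 380200: e^(0.217·t) = 380200/65000 = 5.8492.
0.217·t = ln(5.8492) = 1.7663, so t = 1.7663/0.217 = 8.1397.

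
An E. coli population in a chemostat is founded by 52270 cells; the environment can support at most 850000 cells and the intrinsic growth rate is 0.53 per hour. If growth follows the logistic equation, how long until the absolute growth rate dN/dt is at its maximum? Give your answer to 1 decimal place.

Logistic growth is fastest at N = K/2 = 425000.
A = (K − N₀)/N₀ = 15.262. Set K/(1 + A·e^(−rt)) = K/2 → A·e^(−rt) = 1.
e^(−0.53t) = 1/15.262 = 0.0655234, so t = ln(15.262)/0.53 = 2.7253/0.53 = 5.1422.

5.1 hours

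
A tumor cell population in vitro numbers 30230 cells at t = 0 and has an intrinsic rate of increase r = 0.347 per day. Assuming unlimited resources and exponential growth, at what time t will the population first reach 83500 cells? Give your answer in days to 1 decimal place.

Set N₀·e^(rt) = 83500: e^(0.347·t) = 83500/30230 = 2.7622.
0.347·t = ln(2.7622) = 1.016, so t = 1.016/0.347 = 2.928.

2.9 days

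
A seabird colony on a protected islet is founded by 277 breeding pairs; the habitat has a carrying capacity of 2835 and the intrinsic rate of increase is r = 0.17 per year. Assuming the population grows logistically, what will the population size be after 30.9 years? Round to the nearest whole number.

A = (K − N₀)/N₀ = (2835 − 277)/277 = 9.2347.
N(t) = K/(1 + A·e^(−rt)) = 2835/(1 + 9.2347×e^(−0.17×30.9)).
e^(−5.253) = 0.0052318; denominator = 1 + 9.2347×0.0052318 = 1.0483.
N = 2835/1.0483 = 2704.34.

2704 breeding pairs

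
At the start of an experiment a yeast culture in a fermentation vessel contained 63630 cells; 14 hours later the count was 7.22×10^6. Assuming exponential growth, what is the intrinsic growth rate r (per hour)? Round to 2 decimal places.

From N(t) = N₀·e^(rt): e^(r·14) = 7.22×10^6/63630 = 113.47.
r·14 = ln(113.47) = 4.7315, so r = 4.7315/14 = 0.33797.

0.34 per hour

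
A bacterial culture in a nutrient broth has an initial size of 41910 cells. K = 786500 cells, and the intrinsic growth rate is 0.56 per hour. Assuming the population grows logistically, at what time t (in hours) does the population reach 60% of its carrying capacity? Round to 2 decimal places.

5.86 hours

A = (K − N₀)/N₀ = (786500 − 41910)/41910 = 17.766.
Solve 786500/(1 + 17.766·e^(−0.56t)) = 471900: 1 + 17.766·e^(−0.56t) = 1.6667, so e^(−0.56t) = 0.037524.
−0.56·t = ln(0.037524) = -3.2828, so t = 3.2828/0.56 = 5.8621.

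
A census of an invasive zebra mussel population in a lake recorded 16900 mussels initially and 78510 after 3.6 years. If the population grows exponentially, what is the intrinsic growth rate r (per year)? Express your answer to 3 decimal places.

0.427 per year

From N(t) = N₀·e^(rt): e^(r·3.6) = 78510/16900 = 4.6456.
r·3.6 = ln(4.6456) = 1.5359, so r = 1.5359/3.6 = 0.42664.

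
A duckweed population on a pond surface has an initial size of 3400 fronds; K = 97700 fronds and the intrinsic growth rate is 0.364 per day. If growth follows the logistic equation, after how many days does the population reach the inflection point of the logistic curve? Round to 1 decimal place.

9.1 days

Logistic growth is fastest at N = K/2 = 48850.
A = (K − N₀)/N₀ = 27.735. Set K/(1 + A·e^(−rt)) = K/2 → A·e^(−rt) = 1.
e^(−0.364t) = 1/27.735 = 0.0360551, so t = ln(27.735)/0.364 = 3.3227/0.364 = 9.1283.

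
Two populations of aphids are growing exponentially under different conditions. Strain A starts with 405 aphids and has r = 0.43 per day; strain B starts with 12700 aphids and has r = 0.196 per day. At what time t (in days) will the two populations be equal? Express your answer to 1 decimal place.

14.7 days

Set 405·e^(0.43t) = 12700·e^(0.196t).
e^((0.43 − 0.196)t) = 12700/405 → e^(0.234·t) = 31.358.
0.234·t = ln(31.358) = 3.4455, so t = 3.4455/0.234 = 14.724.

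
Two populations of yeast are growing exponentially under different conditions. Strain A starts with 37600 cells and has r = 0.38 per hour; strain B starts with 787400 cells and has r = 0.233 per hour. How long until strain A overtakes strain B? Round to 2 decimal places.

20.69 hours

Set 37600·e^(0.38t) = 787400·e^(0.233t).
e^((0.38 − 0.233)t) = 787400/37600 → e^(0.147·t) = 20.941.
0.147·t = ln(20.941) = 3.0417, so t = 3.0417/0.147 = 20.692.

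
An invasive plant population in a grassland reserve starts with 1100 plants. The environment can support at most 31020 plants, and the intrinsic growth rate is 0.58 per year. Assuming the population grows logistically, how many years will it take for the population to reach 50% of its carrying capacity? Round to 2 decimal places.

A = (K − N₀)/N₀ = (31020 − 1100)/1100 = 27.2.
Solve 31020/(1 + 27.2·e^(−0.58t)) = 15510: 1 + 27.2·e^(−0.58t) = 2, so e^(−0.58t) = 0.0367647.
−0.58·t = ln(0.0367647) = -3.3032, so t = 3.3032/0.58 = 5.6952.

5.70 years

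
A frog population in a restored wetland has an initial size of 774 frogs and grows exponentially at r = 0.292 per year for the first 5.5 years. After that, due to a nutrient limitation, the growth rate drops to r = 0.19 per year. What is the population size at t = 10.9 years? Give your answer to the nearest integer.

Phase 1: N(5.5) = 774·e^(0.292×5.5) = 774·e^1.606 = 3856.72.
Phase 2 runs for 10.9 − 5.5 = 5.4 years at r = 0.19.
N(10.9) = 3856.72·e^(0.19×5.4) = 3856.72·e^1.026 = 10759.8.

10760 frogs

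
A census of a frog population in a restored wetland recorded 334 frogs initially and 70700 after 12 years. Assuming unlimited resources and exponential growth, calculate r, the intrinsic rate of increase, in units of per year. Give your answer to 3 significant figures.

0.446 per year

From N(t) = N₀·e^(rt): e^(r·12) = 70700/334 = 211.68.
r·12 = ln(211.68) = 5.3551, so r = 5.3551/12 = 0.44625.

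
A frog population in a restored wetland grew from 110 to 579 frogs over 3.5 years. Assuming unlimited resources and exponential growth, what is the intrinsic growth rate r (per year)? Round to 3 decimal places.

0.475 per year

From N(t) = N₀·e^(rt): e^(r·3.5) = 579/110 = 5.2636.
r·3.5 = ln(5.2636) = 1.6608, so r = 1.6608/3.5 = 0.47452.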